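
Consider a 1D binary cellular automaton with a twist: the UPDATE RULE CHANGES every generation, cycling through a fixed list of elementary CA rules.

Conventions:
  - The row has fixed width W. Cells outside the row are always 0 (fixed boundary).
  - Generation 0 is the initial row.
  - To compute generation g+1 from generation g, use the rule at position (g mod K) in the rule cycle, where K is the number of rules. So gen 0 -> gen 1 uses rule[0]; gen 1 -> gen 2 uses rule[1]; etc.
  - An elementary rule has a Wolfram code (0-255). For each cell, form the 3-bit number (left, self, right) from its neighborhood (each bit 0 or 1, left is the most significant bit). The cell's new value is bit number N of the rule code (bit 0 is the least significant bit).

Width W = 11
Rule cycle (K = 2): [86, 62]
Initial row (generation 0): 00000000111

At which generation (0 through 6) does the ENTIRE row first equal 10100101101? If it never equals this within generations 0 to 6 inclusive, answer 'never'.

Answer: never

Derivation:
Gen 0: 00000000111
Gen 1 (rule 86): 00000001001
Gen 2 (rule 62): 00000011111
Gen 3 (rule 86): 00000100001
Gen 4 (rule 62): 00001110011
Gen 5 (rule 86): 00010011101
Gen 6 (rule 62): 00111110011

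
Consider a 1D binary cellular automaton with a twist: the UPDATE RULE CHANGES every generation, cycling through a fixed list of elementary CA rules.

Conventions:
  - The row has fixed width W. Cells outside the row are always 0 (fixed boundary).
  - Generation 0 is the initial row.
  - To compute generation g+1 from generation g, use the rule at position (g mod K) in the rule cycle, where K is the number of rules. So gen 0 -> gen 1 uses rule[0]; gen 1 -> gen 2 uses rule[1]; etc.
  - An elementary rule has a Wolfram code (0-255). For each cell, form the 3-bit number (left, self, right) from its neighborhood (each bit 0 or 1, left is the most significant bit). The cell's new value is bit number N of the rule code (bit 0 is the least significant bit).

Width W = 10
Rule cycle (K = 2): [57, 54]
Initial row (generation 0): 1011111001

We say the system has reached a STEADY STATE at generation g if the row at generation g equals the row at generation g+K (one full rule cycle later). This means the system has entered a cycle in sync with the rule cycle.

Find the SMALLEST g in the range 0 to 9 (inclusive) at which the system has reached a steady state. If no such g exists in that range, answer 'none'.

Gen 0: 1011111001
Gen 1 (rule 57): 0110000100
Gen 2 (rule 54): 1001001110
Gen 3 (rule 57): 0100101001
Gen 4 (rule 54): 1111111111
Gen 5 (rule 57): 1000000000
Gen 6 (rule 54): 1100000000
Gen 7 (rule 57): 1011111111
Gen 8 (rule 54): 1100000000
Gen 9 (rule 57): 1011111111
Gen 10 (rule 54): 1100000000
Gen 11 (rule 57): 1011111111

Answer: 6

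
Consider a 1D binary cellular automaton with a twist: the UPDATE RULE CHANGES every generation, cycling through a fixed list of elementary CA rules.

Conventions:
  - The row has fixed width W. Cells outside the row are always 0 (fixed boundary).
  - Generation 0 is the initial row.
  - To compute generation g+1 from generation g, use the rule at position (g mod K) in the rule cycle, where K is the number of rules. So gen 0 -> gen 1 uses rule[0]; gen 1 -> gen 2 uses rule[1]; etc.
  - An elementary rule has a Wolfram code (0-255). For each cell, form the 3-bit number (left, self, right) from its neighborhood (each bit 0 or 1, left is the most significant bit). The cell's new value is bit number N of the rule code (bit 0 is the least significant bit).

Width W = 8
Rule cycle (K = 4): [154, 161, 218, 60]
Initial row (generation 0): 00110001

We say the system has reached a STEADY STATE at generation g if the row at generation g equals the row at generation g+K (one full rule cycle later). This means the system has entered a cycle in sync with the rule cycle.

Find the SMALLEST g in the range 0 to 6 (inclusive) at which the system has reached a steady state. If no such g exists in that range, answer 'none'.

Answer: 2

Derivation:
Gen 0: 00110001
Gen 1 (rule 154): 01101010
Gen 2 (rule 161): 00010100
Gen 3 (rule 218): 00100010
Gen 4 (rule 60): 00110011
Gen 5 (rule 154): 01101110
Gen 6 (rule 161): 00010100
Gen 7 (rule 218): 00100010
Gen 8 (rule 60): 00110011
Gen 9 (rule 154): 01101110
Gen 10 (rule 161): 00010100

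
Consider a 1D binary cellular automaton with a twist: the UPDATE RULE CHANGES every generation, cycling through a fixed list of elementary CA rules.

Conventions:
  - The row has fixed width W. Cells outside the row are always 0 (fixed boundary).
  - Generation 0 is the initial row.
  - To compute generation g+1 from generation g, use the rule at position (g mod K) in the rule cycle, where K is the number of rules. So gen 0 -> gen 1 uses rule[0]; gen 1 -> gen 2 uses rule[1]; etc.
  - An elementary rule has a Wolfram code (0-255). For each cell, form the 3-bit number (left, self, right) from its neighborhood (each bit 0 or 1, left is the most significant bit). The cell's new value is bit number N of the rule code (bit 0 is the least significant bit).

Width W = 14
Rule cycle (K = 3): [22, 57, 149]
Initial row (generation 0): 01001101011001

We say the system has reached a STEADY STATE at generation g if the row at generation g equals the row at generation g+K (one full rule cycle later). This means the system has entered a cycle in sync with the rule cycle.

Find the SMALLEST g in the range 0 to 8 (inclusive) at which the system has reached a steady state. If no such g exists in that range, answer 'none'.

Gen 0: 01001101011001
Gen 1 (rule 22): 11110001000111
Gen 2 (rule 57): 10001100110100
Gen 3 (rule 149): 11100010000111
Gen 4 (rule 22): 00010111001000
Gen 5 (rule 57): 11001100100111
Gen 6 (rule 149): 00100010110010
Gen 7 (rule 22): 01110110001111
Gen 8 (rule 57): 01001101101000
Gen 9 (rule 149): 01100000001111
Gen 10 (rule 22): 10010000010000
Gen 11 (rule 57): 01001111001111

Answer: none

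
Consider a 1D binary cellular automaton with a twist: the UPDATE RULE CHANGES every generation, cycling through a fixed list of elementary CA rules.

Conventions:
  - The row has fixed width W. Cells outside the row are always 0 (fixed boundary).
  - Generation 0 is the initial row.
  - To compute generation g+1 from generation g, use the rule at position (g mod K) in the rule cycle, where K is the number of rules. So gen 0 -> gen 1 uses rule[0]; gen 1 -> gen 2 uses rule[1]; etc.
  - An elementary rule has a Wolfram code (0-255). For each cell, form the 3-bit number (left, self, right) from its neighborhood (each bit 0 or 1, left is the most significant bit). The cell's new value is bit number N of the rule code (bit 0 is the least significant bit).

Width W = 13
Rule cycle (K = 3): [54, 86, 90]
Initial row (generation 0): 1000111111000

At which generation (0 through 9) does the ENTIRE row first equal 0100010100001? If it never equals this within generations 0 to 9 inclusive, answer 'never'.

Gen 0: 1000111111000
Gen 1 (rule 54): 1101000000100
Gen 2 (rule 86): 0101100001110
Gen 3 (rule 90): 1001110011011
Gen 4 (rule 54): 1110001100100
Gen 5 (rule 86): 0011010111110
Gen 6 (rule 90): 0111000100011
Gen 7 (rule 54): 1000101110100
Gen 8 (rule 86): 1101100010110
Gen 9 (rule 90): 1101110100111

Answer: never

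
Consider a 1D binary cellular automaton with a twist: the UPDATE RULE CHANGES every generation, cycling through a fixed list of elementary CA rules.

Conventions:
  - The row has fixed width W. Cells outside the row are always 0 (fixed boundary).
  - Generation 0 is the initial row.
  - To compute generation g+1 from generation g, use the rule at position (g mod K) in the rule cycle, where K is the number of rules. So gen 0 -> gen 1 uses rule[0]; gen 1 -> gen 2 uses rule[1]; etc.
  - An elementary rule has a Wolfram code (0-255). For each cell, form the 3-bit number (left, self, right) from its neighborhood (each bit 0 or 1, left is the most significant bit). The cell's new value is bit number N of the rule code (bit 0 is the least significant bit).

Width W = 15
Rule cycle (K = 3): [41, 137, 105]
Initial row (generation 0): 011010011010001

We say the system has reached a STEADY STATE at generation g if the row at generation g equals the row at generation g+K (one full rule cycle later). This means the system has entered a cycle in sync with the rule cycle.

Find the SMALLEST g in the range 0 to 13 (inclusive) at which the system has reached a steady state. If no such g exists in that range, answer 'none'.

Gen 0: 011010011010001
Gen 1 (rule 41): 010100010100100
Gen 2 (rule 137): 000001000000001
Gen 3 (rule 105): 111100011111100
Gen 4 (rule 41): 100001010000001
Gen 5 (rule 137): 001100000111100
Gen 6 (rule 105): 101101110100101
Gen 7 (rule 41): 011011001000010
Gen 8 (rule 137): 010010000011000
Gen 9 (rule 105): 000000111011011
Gen 10 (rule 41): 111110100110110
Gen 11 (rule 137): 111100000100100
Gen 12 (rule 105): 100101110000001
Gen 13 (rule 41): 000011000111100
Gen 14 (rule 137): 111010010111001
Gen 15 (rule 105): 101100001101000
Gen 16 (rule 41): 011001101010011

Answer: none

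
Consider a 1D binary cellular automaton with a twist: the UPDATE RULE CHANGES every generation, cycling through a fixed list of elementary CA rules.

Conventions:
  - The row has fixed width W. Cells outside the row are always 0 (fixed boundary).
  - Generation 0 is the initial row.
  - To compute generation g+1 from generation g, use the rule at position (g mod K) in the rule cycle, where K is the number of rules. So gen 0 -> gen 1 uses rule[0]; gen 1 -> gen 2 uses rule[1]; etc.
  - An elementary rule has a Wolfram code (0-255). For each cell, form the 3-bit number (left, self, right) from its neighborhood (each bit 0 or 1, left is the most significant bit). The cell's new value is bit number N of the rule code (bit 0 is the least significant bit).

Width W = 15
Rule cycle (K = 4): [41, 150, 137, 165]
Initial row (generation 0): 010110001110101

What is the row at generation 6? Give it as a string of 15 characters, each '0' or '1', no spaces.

Gen 0: 010110001110101
Gen 1 (rule 41): 001100101001010
Gen 2 (rule 150): 010011101111011
Gen 3 (rule 137): 000011001110010
Gen 4 (rule 165): 111000000100010
Gen 5 (rule 41): 100011110001000
Gen 6 (rule 150): 110101101011100

Answer: 110101101011100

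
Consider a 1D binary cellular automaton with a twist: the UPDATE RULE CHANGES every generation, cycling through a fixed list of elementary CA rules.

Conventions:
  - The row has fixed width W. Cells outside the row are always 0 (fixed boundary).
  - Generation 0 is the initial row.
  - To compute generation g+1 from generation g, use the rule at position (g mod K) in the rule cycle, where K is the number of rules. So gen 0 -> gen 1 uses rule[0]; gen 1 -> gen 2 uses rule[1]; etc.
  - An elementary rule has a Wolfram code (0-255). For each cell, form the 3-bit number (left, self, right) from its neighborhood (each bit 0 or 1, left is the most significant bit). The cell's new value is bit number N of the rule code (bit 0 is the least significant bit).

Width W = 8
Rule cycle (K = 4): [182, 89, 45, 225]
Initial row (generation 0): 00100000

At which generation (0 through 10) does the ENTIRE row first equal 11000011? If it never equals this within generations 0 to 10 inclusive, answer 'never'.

Answer: never

Derivation:
Gen 0: 00100000
Gen 1 (rule 182): 01110000
Gen 2 (rule 89): 01011111
Gen 3 (rule 45): 01110000
Gen 4 (rule 225): 00110111
Gen 5 (rule 182): 01001010
Gen 6 (rule 89): 00100001
Gen 7 (rule 45): 10101101
Gen 8 (rule 225): 01010110
Gen 9 (rule 182): 11111001
Gen 10 (rule 89): 10001100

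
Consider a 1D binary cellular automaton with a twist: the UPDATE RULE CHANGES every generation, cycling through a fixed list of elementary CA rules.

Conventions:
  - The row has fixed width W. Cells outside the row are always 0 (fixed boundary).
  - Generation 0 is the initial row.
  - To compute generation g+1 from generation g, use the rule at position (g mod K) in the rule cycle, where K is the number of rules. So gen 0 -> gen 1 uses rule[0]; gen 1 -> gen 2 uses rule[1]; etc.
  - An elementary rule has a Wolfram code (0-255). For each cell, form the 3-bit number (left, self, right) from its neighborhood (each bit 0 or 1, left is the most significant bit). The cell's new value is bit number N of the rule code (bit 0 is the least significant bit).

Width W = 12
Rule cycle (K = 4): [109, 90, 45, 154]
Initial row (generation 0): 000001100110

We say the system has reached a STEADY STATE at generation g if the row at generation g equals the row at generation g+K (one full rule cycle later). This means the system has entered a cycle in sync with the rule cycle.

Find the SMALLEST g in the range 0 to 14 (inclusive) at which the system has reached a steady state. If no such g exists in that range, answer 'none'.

Answer: none

Derivation:
Gen 0: 000001100110
Gen 1 (rule 109): 111101100110
Gen 2 (rule 90): 100101111111
Gen 3 (rule 45): 100111000000
Gen 4 (rule 154): 011110100000
Gen 5 (rule 109): 010011101111
Gen 6 (rule 90): 101110101001
Gen 7 (rule 45): 111001111001
Gen 8 (rule 154): 110111110110
Gen 9 (rule 109): 111100011110
Gen 10 (rule 90): 100110110011
Gen 11 (rule 45): 100101100010
Gen 12 (rule 154): 011001010101
Gen 13 (rule 109): 011001111111
Gen 14 (rule 90): 111111000001
Gen 15 (rule 45): 100000011101
Gen 16 (rule 154): 010000111000
Gen 17 (rule 109): 010110101011
Gen 18 (rule 90): 100110000011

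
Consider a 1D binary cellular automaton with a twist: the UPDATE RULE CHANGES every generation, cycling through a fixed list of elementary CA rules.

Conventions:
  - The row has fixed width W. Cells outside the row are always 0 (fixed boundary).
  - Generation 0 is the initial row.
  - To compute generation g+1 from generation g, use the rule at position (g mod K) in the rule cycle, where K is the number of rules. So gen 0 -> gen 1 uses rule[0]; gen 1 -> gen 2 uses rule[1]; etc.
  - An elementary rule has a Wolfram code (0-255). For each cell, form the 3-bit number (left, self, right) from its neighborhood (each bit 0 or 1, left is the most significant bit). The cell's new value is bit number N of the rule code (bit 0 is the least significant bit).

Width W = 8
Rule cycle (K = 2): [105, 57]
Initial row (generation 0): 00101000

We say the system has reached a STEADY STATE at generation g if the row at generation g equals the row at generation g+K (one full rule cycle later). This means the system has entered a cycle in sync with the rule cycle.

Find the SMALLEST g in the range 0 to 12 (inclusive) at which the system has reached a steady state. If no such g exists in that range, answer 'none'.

Gen 0: 00101000
Gen 1 (rule 105): 10010011
Gen 2 (rule 57): 01001010
Gen 3 (rule 105): 00000100
Gen 4 (rule 57): 11110011
Gen 5 (rule 105): 10010011
Gen 6 (rule 57): 01001010
Gen 7 (rule 105): 00000100
Gen 8 (rule 57): 11110011
Gen 9 (rule 105): 10010011
Gen 10 (rule 57): 01001010
Gen 11 (rule 105): 00000100
Gen 12 (rule 57): 11110011
Gen 13 (rule 105): 10010011
Gen 14 (rule 57): 01001010

Answer: none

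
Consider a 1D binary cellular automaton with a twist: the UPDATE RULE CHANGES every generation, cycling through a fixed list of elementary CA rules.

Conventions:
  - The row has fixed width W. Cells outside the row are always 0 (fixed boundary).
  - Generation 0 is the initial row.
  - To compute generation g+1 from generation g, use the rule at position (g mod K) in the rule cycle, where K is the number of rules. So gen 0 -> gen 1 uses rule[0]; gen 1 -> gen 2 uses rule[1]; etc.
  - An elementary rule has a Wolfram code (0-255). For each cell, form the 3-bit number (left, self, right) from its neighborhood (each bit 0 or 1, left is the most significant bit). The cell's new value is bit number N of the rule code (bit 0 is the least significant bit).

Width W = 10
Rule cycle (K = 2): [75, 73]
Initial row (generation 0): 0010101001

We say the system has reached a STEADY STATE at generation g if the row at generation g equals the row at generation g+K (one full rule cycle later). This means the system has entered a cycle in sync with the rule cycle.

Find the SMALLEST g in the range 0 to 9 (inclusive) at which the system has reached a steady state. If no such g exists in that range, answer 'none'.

Answer: none

Derivation:
Gen 0: 0010101001
Gen 1 (rule 75): 1100000010
Gen 2 (rule 73): 1101111000
Gen 3 (rule 75): 1101001011
Gen 4 (rule 73): 1100000011
Gen 5 (rule 75): 1101111111
Gen 6 (rule 73): 1101000001
Gen 7 (rule 75): 1100011110
Gen 8 (rule 73): 1101010010
Gen 9 (rule 75): 1100000100
Gen 10 (rule 73): 1101110001
Gen 11 (rule 75): 1101010110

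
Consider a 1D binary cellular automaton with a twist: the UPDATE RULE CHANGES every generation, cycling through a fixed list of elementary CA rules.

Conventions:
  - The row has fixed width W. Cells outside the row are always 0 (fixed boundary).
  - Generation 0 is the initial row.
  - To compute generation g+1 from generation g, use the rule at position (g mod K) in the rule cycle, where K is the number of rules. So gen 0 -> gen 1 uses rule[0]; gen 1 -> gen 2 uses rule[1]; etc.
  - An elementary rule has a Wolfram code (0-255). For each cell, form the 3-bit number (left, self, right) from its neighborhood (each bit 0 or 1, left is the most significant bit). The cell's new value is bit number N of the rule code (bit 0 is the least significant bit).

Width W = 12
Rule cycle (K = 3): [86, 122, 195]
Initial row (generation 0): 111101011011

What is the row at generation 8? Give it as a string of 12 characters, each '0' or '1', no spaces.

Answer: 011100110111

Derivation:
Gen 0: 111101011011
Gen 1 (rule 86): 000101001001
Gen 2 (rule 122): 001010110110
Gen 3 (rule 195): 110000010010
Gen 4 (rule 86): 011000111111
Gen 5 (rule 122): 111101100001
Gen 6 (rule 195): 011100101110
Gen 7 (rule 86): 100111100011
Gen 8 (rule 122): 011100110111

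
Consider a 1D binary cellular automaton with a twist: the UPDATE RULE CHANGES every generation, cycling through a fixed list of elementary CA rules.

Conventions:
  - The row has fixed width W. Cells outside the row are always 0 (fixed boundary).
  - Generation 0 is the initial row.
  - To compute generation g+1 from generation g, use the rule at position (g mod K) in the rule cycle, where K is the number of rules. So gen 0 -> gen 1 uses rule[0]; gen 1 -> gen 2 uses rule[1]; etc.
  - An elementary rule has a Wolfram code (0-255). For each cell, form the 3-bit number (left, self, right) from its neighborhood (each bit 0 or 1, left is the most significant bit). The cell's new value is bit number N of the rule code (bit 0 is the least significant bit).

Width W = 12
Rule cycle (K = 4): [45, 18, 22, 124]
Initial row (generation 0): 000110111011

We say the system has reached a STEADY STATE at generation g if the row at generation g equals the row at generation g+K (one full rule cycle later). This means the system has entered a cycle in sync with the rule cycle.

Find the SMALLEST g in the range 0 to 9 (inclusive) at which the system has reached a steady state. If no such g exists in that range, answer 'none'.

Answer: 6

Derivation:
Gen 0: 000110111011
Gen 1 (rule 45): 110101100110
Gen 2 (rule 18): 000000011001
Gen 3 (rule 22): 000000100111
Gen 4 (rule 124): 000000110101
Gen 5 (rule 45): 111110101111
Gen 6 (rule 18): 000000000000
Gen 7 (rule 22): 000000000000
Gen 8 (rule 124): 000000000000
Gen 9 (rule 45): 111111111111
Gen 10 (rule 18): 000000000000
Gen 11 (rule 22): 000000000000
Gen 12 (rule 124): 000000000000
Gen 13 (rule 45): 111111111111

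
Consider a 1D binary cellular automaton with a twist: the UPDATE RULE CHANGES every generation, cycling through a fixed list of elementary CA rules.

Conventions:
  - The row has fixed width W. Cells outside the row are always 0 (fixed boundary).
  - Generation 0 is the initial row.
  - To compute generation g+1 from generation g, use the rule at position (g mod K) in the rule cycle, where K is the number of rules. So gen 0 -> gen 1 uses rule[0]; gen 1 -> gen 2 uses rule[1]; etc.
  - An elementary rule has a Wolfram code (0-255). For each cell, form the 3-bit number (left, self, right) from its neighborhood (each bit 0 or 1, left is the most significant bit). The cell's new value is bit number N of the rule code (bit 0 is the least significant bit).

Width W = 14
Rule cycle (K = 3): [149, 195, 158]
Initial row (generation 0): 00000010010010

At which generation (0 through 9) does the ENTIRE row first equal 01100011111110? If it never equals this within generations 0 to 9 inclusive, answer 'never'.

Gen 0: 00000010010010
Gen 1 (rule 149): 11111011011011
Gen 2 (rule 195): 01111001001001
Gen 3 (rule 158): 11110111111111
Gen 4 (rule 149): 01100011111110
Gen 5 (rule 195): 10101101111110
Gen 6 (rule 158): 10101001111101
Gen 7 (rule 149): 10101100111001
Gen 8 (rule 195): 00000101011010
Gen 9 (rule 158): 00001101010011

Answer: 4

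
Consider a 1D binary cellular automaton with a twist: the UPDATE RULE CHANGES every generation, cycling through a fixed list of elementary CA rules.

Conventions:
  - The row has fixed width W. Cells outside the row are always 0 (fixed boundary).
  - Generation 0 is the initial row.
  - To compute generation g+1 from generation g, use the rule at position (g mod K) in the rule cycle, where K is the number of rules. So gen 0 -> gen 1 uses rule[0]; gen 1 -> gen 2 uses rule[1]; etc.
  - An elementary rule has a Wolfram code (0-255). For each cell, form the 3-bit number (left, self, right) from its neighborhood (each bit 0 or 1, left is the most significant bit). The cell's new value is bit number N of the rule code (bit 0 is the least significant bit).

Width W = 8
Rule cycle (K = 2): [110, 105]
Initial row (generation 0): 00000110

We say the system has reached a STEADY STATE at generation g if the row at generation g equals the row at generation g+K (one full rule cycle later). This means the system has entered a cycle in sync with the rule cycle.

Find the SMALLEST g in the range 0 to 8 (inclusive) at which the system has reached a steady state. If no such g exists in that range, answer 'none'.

Answer: 7

Derivation:
Gen 0: 00000110
Gen 1 (rule 110): 00001110
Gen 2 (rule 105): 11101010
Gen 3 (rule 110): 10111110
Gen 4 (rule 105): 01100010
Gen 5 (rule 110): 11100110
Gen 6 (rule 105): 10100110
Gen 7 (rule 110): 11101110
Gen 8 (rule 105): 10111010
Gen 9 (rule 110): 11101110
Gen 10 (rule 105): 10111010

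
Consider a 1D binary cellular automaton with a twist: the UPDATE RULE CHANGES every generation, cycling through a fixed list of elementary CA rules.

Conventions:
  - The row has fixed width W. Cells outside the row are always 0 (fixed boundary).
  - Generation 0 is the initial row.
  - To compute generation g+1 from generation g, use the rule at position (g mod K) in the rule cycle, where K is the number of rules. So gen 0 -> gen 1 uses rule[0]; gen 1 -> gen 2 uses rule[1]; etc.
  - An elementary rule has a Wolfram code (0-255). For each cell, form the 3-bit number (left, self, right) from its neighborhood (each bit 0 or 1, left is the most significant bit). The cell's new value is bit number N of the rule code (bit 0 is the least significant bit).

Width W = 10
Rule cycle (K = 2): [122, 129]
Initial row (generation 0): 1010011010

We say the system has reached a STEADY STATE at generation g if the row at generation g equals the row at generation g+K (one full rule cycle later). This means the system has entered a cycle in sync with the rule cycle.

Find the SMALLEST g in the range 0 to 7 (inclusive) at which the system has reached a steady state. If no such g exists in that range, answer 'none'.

Answer: none

Derivation:
Gen 0: 1010011010
Gen 1 (rule 122): 0101111101
Gen 2 (rule 129): 0000111000
Gen 3 (rule 122): 0001101100
Gen 4 (rule 129): 1100000001
Gen 5 (rule 122): 1110000010
Gen 6 (rule 129): 0100111000
Gen 7 (rule 122): 1011101100
Gen 8 (rule 129): 0001000001
Gen 9 (rule 122): 0010100010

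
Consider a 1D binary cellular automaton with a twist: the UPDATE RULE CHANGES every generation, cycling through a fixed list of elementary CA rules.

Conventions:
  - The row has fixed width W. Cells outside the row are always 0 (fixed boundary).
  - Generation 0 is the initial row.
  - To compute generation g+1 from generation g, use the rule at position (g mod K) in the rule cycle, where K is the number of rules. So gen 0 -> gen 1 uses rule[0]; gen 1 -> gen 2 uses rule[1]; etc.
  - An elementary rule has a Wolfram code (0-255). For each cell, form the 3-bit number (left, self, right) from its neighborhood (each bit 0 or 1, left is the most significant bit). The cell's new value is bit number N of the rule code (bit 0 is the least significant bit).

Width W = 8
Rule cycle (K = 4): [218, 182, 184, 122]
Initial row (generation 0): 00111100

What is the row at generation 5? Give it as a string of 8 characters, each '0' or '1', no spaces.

Gen 0: 00111100
Gen 1 (rule 218): 01111110
Gen 2 (rule 182): 10111101
Gen 3 (rule 184): 01111010
Gen 4 (rule 122): 11001101
Gen 5 (rule 218): 11111100

Answer: 11111100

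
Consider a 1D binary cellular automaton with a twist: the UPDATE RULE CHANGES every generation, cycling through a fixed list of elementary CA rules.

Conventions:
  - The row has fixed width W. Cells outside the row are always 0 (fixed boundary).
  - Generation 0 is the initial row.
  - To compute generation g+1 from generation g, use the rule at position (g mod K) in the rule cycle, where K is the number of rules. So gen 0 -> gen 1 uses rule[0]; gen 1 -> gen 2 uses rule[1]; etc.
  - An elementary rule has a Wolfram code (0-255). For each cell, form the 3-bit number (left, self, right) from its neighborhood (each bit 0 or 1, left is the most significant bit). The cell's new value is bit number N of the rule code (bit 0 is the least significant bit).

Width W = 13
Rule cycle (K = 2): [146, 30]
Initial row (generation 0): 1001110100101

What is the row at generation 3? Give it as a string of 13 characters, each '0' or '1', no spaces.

Gen 0: 1001110100101
Gen 1 (rule 146): 0110100011000
Gen 2 (rule 30): 1100110110100
Gen 3 (rule 146): 0011000000010

Answer: 0011000000010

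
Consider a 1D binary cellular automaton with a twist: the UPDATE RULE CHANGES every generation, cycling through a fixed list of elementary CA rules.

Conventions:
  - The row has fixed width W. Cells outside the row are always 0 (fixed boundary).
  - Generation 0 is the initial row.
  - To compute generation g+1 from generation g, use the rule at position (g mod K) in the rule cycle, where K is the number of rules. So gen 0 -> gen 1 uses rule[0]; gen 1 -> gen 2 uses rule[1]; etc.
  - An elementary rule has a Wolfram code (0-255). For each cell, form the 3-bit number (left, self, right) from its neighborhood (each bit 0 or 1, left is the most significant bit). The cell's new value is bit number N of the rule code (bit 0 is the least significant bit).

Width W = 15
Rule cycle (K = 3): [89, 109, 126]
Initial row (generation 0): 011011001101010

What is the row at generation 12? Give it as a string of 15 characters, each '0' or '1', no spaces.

Gen 0: 011011001101010
Gen 1 (rule 89): 011011101100001
Gen 2 (rule 109): 011110111101101
Gen 3 (rule 126): 110011100111111
Gen 4 (rule 89): 111010110100001
Gen 5 (rule 109): 101111111101101
Gen 6 (rule 126): 111000000111111
Gen 7 (rule 89): 101111110100001
Gen 8 (rule 109): 111000011101101
Gen 9 (rule 126): 101100110111111
Gen 10 (rule 89): 001110110100001
Gen 11 (rule 109): 101011111101101
Gen 12 (rule 126): 111110000111111

Answer: 111110000111111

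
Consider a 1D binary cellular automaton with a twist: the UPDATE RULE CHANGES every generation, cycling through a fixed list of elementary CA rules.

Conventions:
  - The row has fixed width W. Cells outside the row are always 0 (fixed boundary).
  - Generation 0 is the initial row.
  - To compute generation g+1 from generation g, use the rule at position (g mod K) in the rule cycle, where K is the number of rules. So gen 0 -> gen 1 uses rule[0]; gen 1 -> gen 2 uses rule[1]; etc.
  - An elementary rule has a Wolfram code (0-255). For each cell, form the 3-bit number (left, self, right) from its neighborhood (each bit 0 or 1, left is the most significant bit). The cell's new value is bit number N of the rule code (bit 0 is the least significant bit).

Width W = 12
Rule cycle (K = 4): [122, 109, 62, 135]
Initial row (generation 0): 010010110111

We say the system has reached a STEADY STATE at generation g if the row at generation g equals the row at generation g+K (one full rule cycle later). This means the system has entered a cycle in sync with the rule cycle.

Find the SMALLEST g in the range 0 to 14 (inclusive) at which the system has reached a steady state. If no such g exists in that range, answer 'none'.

Gen 0: 010010110111
Gen 1 (rule 122): 101101111101
Gen 2 (rule 109): 111111000111
Gen 3 (rule 62): 100000101100
Gen 4 (rule 135): 101111100001
Gen 5 (rule 122): 011000110010
Gen 6 (rule 109): 011010110010
Gen 7 (rule 62): 110111101111
Gen 8 (rule 135): 000011000110
Gen 9 (rule 122): 000111101111
Gen 10 (rule 109): 110100111001
Gen 11 (rule 62): 101111100111
Gen 12 (rule 135): 100111001010
Gen 13 (rule 122): 011101110101
Gen 14 (rule 109): 010111011111
Gen 15 (rule 62): 111100110000
Gen 16 (rule 135): 011001000111
Gen 17 (rule 122): 111110101101
Gen 18 (rule 109): 100011111111

Answer: none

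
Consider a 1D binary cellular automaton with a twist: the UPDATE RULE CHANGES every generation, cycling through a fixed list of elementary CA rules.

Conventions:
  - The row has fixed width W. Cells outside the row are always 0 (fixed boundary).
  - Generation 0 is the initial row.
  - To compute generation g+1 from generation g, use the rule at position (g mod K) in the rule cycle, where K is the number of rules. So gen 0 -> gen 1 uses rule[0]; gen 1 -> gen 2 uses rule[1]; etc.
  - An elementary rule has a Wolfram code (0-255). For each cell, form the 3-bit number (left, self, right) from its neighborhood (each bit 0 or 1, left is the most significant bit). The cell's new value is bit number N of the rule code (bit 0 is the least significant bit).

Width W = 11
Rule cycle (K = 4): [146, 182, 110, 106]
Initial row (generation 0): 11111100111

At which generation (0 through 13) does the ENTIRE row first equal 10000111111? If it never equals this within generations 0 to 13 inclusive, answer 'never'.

Answer: 7

Derivation:
Gen 0: 11111100111
Gen 1 (rule 146): 01111011010
Gen 2 (rule 182): 10110100111
Gen 3 (rule 110): 11111101101
Gen 4 (rule 106): 10000111110
Gen 5 (rule 146): 01001011101
Gen 6 (rule 182): 11111101011
Gen 7 (rule 110): 10000111111
Gen 8 (rule 106): 00001100001
Gen 9 (rule 146): 00010010010
Gen 10 (rule 182): 00111111111
Gen 11 (rule 110): 01100000001
Gen 12 (rule 106): 11100000010
Gen 13 (rule 146): 01010000101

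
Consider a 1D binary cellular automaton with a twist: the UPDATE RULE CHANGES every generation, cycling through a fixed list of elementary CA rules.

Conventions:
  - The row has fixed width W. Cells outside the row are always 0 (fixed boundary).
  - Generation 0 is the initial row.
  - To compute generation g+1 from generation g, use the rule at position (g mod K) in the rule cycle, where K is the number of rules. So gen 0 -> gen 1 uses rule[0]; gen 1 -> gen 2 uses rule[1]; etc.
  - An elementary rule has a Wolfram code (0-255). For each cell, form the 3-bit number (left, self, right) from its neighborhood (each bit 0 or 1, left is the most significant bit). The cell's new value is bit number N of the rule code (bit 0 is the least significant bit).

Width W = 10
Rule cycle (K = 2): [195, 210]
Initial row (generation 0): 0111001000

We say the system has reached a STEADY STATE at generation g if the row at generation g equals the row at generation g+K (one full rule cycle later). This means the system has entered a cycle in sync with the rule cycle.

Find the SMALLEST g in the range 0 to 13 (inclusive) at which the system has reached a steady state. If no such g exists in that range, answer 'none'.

Gen 0: 0111001000
Gen 1 (rule 195): 1011010011
Gen 2 (rule 210): 0001001101
Gen 3 (rule 195): 1110010100
Gen 4 (rule 210): 0111100010
Gen 5 (rule 195): 1011101100
Gen 6 (rule 210): 0001100110
Gen 7 (rule 195): 1110101010
Gen 8 (rule 210): 0110000001
Gen 9 (rule 195): 1010111110
Gen 10 (rule 210): 0000011111
Gen 11 (rule 195): 1111101111
Gen 12 (rule 210): 0111100111
Gen 13 (rule 195): 1011101011
Gen 14 (rule 210): 0001100001
Gen 15 (rule 195): 1110101110

Answer: none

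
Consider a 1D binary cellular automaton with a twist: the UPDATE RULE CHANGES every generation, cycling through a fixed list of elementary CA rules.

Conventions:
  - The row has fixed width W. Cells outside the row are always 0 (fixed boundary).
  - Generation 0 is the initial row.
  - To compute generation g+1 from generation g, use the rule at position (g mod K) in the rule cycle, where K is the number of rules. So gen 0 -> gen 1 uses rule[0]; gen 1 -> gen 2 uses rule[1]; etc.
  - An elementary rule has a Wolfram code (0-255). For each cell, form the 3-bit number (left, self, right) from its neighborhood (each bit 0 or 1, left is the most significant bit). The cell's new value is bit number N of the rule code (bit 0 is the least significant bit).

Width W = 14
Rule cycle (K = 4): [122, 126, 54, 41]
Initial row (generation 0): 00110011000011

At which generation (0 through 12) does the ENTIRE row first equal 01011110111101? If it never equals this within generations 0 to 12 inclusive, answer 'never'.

Answer: 5

Derivation:
Gen 0: 00110011000011
Gen 1 (rule 122): 01111111100111
Gen 2 (rule 126): 11000000111101
Gen 3 (rule 54): 00100001000011
Gen 4 (rule 41): 10001100011010
Gen 5 (rule 122): 01011110111101
Gen 6 (rule 126): 11110011100111
Gen 7 (rule 54): 00001100011000
Gen 8 (rule 41): 11101001010011
Gen 9 (rule 122): 10110110101111
Gen 10 (rule 126): 11111111111001
Gen 11 (rule 54): 00000000000111
Gen 12 (rule 41): 11111111110100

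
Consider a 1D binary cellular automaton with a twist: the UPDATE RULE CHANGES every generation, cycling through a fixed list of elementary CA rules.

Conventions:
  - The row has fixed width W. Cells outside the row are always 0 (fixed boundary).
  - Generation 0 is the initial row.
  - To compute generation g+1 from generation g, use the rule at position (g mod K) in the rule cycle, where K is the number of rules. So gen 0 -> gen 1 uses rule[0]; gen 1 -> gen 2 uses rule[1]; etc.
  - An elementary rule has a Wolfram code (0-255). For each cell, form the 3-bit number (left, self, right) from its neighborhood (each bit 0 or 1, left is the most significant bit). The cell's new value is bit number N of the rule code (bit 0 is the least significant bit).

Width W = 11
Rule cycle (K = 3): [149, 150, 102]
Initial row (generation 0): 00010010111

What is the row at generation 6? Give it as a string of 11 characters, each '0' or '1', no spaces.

Gen 0: 00010010111
Gen 1 (rule 149): 11011010010
Gen 2 (rule 150): 00000011111
Gen 3 (rule 102): 00000100001
Gen 4 (rule 149): 11110111101
Gen 5 (rule 150): 01100011001
Gen 6 (rule 102): 10100101011

Answer: 10100101011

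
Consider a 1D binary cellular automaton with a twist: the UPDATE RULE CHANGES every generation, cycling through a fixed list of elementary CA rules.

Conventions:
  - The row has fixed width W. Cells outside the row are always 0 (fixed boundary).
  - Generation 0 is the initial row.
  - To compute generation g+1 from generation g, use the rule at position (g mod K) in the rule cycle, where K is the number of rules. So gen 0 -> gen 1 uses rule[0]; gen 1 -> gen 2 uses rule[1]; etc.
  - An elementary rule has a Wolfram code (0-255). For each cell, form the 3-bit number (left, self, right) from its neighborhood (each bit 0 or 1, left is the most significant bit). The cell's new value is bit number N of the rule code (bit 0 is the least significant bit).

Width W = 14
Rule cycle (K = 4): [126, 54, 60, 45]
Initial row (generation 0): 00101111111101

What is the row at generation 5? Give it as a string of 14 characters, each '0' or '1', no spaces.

Answer: 11111111111111

Derivation:
Gen 0: 00101111111101
Gen 1 (rule 126): 01111000000111
Gen 2 (rule 54): 10000100001000
Gen 3 (rule 60): 11000110001100
Gen 4 (rule 45): 10010100101001
Gen 5 (rule 126): 11111111111111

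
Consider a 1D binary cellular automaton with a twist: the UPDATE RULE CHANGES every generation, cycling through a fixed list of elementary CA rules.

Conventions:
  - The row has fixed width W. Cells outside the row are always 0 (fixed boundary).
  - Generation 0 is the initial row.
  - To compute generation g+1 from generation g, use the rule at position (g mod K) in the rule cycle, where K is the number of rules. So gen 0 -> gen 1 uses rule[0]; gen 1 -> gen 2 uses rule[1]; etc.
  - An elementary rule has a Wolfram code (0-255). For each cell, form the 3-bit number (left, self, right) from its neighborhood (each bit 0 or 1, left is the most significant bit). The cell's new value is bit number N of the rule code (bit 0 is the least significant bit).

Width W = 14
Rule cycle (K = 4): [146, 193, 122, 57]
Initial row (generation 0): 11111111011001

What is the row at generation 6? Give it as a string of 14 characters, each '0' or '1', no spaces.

Gen 0: 11111111011001
Gen 1 (rule 146): 01111110000110
Gen 2 (rule 193): 00111110110010
Gen 3 (rule 122): 01100011111101
Gen 4 (rule 57): 01011010000010
Gen 5 (rule 146): 10000001000101
Gen 6 (rule 193): 00111100010000

Answer: 00111100010000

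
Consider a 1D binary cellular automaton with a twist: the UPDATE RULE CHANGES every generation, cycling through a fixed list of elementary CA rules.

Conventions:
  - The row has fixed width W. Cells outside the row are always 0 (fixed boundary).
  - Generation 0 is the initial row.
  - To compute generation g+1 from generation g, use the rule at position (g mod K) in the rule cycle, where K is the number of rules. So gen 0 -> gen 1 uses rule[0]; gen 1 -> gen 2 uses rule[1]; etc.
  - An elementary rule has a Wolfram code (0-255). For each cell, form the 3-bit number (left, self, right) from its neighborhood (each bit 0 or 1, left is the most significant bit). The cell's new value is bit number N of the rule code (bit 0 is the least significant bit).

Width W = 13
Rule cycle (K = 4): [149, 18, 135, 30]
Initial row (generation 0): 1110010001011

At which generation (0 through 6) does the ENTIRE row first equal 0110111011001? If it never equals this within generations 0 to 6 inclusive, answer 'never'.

Gen 0: 1110010001011
Gen 1 (rule 149): 0101011101000
Gen 2 (rule 18): 1000000000100
Gen 3 (rule 135): 1011111111101
Gen 4 (rule 30): 1010000000001
Gen 5 (rule 149): 1011111111101
Gen 6 (rule 18): 0000000000000

Answer: never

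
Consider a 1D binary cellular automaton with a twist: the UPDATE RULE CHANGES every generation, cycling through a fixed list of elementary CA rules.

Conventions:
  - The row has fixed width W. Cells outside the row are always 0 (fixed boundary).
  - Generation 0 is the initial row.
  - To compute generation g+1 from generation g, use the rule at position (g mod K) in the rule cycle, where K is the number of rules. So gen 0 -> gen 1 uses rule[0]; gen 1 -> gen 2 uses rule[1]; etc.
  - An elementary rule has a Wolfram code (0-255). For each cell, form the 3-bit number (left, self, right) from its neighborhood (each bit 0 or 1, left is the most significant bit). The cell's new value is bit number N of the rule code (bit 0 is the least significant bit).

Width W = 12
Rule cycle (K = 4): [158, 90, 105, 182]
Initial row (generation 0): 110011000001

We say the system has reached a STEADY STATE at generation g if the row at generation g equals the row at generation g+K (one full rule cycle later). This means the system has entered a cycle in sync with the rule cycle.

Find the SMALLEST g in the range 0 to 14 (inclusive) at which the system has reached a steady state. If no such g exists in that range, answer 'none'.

Answer: none

Derivation:
Gen 0: 110011000001
Gen 1 (rule 158): 101110100011
Gen 2 (rule 90): 001010010111
Gen 3 (rule 105): 100100001101
Gen 4 (rule 182): 111110010011
Gen 5 (rule 158): 111101111110
Gen 6 (rule 90): 100101000011
Gen 7 (rule 105): 000010011011
Gen 8 (rule 182): 000111100100
Gen 9 (rule 158): 001111011110
Gen 10 (rule 90): 011001010011
Gen 11 (rule 105): 011000100011
Gen 12 (rule 182): 100101110100
Gen 13 (rule 158): 111101100110
Gen 14 (rule 90): 100101111111
Gen 15 (rule 105): 000011000001
Gen 16 (rule 182): 000100100011
Gen 17 (rule 158): 001111110110
Gen 18 (rule 90): 011000010111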